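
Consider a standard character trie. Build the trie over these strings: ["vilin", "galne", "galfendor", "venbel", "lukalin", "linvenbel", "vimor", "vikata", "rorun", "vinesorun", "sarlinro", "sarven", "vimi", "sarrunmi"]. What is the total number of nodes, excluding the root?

Count nodes per top-level branch (shared prefixes stored once):
  'g'-branch (galfendor, galne): 11 nodes
  'l'-branch (linvenbel, lukalin): 15 nodes
  'r'-branch (rorun): 5 nodes
  's'-branch (sarlinro, sarrunmi, sarven): 16 nodes
  'v'-branch (venbel, vikata, vilin, vimi, vimor, vinesorun): 25 nodes
Sum: 72

72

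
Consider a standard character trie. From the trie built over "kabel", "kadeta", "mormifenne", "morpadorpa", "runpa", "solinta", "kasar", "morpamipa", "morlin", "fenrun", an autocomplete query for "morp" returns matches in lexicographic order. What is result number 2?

Filter for "morp…" and sort: "morpadorpa", "morpamipa"
Position 2: morpamipa

morpamipa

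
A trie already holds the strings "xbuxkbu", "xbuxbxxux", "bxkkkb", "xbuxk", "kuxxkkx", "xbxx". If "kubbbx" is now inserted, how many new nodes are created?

Walking "kubbbx" from the root, the first 2 characters ("ku") follow existing edges; "b" is the first miss.
So 6 − 2 = 4 new nodes.

4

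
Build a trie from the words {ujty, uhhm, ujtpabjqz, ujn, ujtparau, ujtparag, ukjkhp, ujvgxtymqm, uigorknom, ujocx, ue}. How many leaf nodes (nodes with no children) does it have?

11

A leaf is a node with no children — equivalently, the end of a word that is not a proper prefix of any other stored word.
Those words: "ue", "uhhm", "uigorknom", "ujn", "ujocx", "ujtpabjqz", "ujtparag", "ujtparau", "ujty", "ujvgxtymqm", "ukjkhp"
Leaf count: 11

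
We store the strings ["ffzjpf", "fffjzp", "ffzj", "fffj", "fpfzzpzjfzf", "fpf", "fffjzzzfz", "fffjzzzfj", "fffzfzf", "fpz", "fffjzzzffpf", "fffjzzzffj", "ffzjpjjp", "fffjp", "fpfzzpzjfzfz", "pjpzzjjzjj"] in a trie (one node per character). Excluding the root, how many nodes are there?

Count nodes per top-level branch (shared prefixes stored once):
  'f'-branch (fffj, fffjp, fffjzp, fffjzzzffj, fffjzzzffpf, fffjzzzfj, fffjzzzfz, fffzfzf, ffzj, ffzjpf, ffzjpjjp, fpf, fpfzzpzjfzf, fpfzzpzjfzfz, fpz): 39 nodes
  'p'-branch (pjpzzjjzjj): 10 nodes
Sum: 49

49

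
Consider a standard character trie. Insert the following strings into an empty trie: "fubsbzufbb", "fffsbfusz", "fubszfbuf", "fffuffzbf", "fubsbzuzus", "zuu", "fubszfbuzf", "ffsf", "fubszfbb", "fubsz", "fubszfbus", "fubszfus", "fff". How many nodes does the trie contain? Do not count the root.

For each word, the new-node count is its length minus the longest prefix already in the trie:
  "fubsbzufbb" → 10 new (f, u, b, s, b, z, u, f, b, b)
  "fffsbfusz" → prefix "f" already present; 8 new (f, f, s, b, f, u, s, z)
  "fubszfbuf" → prefix "fubs" already present; 5 new (z, f, b, u, f)
  "fffuffzbf" → prefix "fff" already present; 6 new (u, f, f, z, b, f)
  "fubsbzuzus" → prefix "fubsbzu" already present; 3 new (z, u, s)
  "zuu" → 3 new (z, u, u)
  "fubszfbuzf" → prefix "fubszfbu" already present; 2 new (z, f)
  "ffsf" → prefix "ff" already present; 2 new (s, f)
  "fubszfbb" → prefix "fubszfb" already present; 1 new (b)
  "fubsz" → prefix "fubsz" already present; 0 new (none)
  "fubszfbus" → prefix "fubszfbu" already present; 1 new (s)
  "fubszfus" → prefix "fubszf" already present; 2 new (u, s)
  "fff" → prefix "fff" already present; 0 new (none)
Total nodes = 10 + 8 + 5 + 6 + 3 + 3 + 2 + 2 + 1 + 0 + 1 + 2 + 0 = 43

43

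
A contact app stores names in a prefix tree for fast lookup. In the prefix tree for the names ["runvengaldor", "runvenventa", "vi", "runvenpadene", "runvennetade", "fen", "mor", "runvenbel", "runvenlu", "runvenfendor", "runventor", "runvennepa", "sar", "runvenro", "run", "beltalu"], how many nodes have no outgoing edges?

Leaves are exactly the stored words that no other stored word extends.
Those words: "beltalu", "fen", "mor", "runvenbel", "runvenfendor", "runvengaldor", "runvenlu", "runvennepa", "runvennetade", "runvenpadene", "runvenro", "runventor", "runvenventa", "sar", "vi"
Leaf count: 15

15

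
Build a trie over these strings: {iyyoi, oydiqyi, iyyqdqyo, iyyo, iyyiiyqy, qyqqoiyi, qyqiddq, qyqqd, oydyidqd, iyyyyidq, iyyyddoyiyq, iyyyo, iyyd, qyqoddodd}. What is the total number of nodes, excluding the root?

For each word, the new-node count is its length minus the longest prefix already in the trie:
  "iyyoi" → 5 new (i, y, y, o, i)
  "oydiqyi" → 7 new (o, y, d, i, q, y, i)
  "iyyqdqyo" → prefix "iyy" already present; 5 new (q, d, q, y, o)
  "iyyo" → prefix "iyyo" already present; 0 new (none)
  "iyyiiyqy" → prefix "iyy" already present; 5 new (i, i, y, q, y)
  "qyqqoiyi" → 8 new (q, y, q, q, o, i, y, i)
  "qyqiddq" → prefix "qyq" already present; 4 new (i, d, d, q)
  "qyqqd" → prefix "qyqq" already present; 1 new (d)
  "oydyidqd" → prefix "oyd" already present; 5 new (y, i, d, q, d)
  "iyyyyidq" → prefix "iyy" already present; 5 new (y, y, i, d, q)
  "iyyyddoyiyq" → prefix "iyyy" already present; 7 new (d, d, o, y, i, y, q)
  "iyyyo" → prefix "iyyy" already present; 1 new (o)
  "iyyd" → prefix "iyy" already present; 1 new (d)
  "qyqoddodd" → prefix "qyq" already present; 6 new (o, d, d, o, d, d)
Total nodes = 5 + 7 + 5 + 0 + 5 + 8 + 4 + 1 + 5 + 5 + 7 + 1 + 1 + 6 = 60

60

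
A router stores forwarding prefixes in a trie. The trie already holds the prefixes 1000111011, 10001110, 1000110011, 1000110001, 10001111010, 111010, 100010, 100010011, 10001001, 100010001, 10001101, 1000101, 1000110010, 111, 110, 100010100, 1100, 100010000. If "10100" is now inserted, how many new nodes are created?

"10" is already a path in the trie; the remaining "100" must be added.
So 5 − 2 = 3 new nodes.

3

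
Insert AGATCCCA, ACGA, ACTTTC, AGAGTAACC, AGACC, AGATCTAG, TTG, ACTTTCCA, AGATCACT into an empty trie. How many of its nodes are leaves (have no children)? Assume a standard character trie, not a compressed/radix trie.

8

A leaf is a node with no children — equivalently, the end of a word that is not a proper prefix of any other stored word.
Those words: "ACGA", "ACTTTCCA", "AGACC", "AGAGTAACC", "AGATCACT", "AGATCCCA", "AGATCTAG", "TTG"
Leaf count: 8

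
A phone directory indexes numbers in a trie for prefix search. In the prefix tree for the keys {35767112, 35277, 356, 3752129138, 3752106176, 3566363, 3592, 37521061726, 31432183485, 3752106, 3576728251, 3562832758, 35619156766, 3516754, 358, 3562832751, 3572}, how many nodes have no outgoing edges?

15

A leaf is a node with no children — equivalently, the end of a word that is not a proper prefix of any other stored word.
Those words: "31432183485", "3516754", "35277", "35619156766", "3562832751", "3562832758", "3566363", "3572", "35767112", "3576728251", "358", "3592", "37521061726", "3752106176", "3752129138"
Leaf count: 15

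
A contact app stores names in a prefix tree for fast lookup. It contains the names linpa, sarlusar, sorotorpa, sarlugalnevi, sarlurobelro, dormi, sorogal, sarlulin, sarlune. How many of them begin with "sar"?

5

Traverse to the node for "sar", then collect every word in that subtree.
Matches: "sarlugalnevi", "sarlulin", "sarlune", "sarlurobelro", "sarlusar"
Count: 5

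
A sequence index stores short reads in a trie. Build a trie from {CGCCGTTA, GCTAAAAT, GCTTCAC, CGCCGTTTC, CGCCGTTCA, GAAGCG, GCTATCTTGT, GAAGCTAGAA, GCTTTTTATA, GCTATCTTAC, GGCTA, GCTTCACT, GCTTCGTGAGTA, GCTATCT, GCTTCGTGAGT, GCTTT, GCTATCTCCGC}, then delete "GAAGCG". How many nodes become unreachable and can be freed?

A node on "GAAGCG"'s path can go only if nothing else ends at it or branches off below it.
The suffix "G" (1 node) is used only by "GAAGCG"; the node for "GAAGC" still has the child "T", so pruning stops there.
Nodes removed: 1

1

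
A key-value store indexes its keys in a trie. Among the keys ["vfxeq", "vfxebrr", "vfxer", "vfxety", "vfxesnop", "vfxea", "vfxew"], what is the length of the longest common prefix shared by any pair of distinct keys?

4

Look for the deepest trie node that still has at least two words in its subtree.
e.g. "vfxea" and "vfxebrr" share the prefix "vfxe" of length 4; no pair shares a longer one.
Longest shared-prefix length: 4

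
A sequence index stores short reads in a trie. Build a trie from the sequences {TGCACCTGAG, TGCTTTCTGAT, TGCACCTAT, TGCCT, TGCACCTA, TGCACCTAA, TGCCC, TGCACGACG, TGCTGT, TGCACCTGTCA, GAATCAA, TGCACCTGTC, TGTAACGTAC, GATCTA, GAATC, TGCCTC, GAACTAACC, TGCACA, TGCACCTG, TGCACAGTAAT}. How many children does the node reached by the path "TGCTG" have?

1

The children of the "TGCTG" node are the distinct next characters among strings starting with "TGCTG".
Characters that immediately follow "TGCTG" among the stored strings: {T}.
That node has 1 child edge.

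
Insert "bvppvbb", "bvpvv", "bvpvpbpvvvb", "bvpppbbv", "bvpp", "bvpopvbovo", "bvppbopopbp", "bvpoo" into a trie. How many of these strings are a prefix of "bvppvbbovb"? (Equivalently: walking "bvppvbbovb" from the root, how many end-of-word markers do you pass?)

Check each prefix of "bvppvbbovb" against the stored set — each match is an end-marker on the path.
Prefixes of the query that are stored words: "bvpp", "bvppvbb"
Count: 2

2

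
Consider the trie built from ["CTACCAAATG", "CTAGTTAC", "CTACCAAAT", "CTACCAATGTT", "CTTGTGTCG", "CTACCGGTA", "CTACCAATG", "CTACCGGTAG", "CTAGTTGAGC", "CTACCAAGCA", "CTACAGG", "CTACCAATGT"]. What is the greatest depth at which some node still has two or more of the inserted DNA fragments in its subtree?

The deepest shared node is where two words last agree before diverging.
"CTACCAATGT" and "CTACCAATGTT" agree on "CTACCAATGT" (10 characters) before diverging; nothing deeper is shared.
Longest shared-prefix length: 10

10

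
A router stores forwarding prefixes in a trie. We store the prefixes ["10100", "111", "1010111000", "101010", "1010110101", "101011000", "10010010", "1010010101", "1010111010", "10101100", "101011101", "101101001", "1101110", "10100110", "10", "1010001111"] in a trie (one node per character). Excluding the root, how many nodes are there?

Insert word by word; a character creates a node only if that edge doesn't already exist:
  "10100" → 5 new (1, 0, 1, 0, 0)
  "111" → prefix "1" already present; 2 new (1, 1)
  "1010111000" → prefix "1010" already present; 6 new (1, 1, 1, 0, 0, 0)
  "101010" → prefix "10101" already present; 1 new (0)
  "1010110101" → prefix "101011" already present; 4 new (0, 1, 0, 1)
  "101011000" → prefix "1010110" already present; 2 new (0, 0)
  "10010010" → prefix "10" already present; 6 new (0, 1, 0, 0, 1, 0)
  "1010010101" → prefix "10100" already present; 5 new (1, 0, 1, 0, 1)
  "1010111010" → prefix "10101110" already present; 2 new (1, 0)
  "10101100" → prefix "10101100" already present; 0 new (none)
  "101011101" → prefix "101011101" already present; 0 new (none)
  "101101001" → prefix "101" already present; 6 new (1, 0, 1, 0, 0, 1)
  "1101110" → prefix "11" already present; 5 new (0, 1, 1, 1, 0)
  "10100110" → prefix "101001" already present; 2 new (1, 0)
  "10" → prefix "10" already present; 0 new (none)
  "1010001111" → prefix "10100" already present; 5 new (0, 1, 1, 1, 1)
Total nodes = 5 + 2 + 6 + 1 + 4 + 2 + 6 + 5 + 2 + 0 + 0 + 6 + 5 + 2 + 0 + 5 = 51

51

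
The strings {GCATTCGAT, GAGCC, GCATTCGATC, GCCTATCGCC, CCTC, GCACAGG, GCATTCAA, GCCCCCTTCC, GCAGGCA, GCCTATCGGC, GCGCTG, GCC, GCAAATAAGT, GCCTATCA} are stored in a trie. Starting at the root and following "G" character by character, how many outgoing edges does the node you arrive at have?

2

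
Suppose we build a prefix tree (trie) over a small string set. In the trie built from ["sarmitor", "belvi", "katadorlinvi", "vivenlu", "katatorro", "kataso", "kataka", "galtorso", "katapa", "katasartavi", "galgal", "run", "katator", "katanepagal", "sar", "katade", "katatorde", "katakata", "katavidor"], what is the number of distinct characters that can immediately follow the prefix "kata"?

Walk "kata" from the root, arriving at one node.
Characters that immediately follow "kata" among the stored strings: {d, k, n, p, s, t, v}.
That node has 7 child edges.

7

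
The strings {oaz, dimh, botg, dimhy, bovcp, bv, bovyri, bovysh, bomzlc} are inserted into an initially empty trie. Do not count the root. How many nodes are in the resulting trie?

25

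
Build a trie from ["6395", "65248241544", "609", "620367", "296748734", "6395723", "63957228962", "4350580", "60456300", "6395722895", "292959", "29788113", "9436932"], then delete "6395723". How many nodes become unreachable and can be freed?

1

Walk "6395723" from the leaf back toward the root, removing each node that no remaining word uses.
The suffix "3" (1 node) is used only by "6395723"; the node for "639572" still has the child "2", so pruning stops there.
Nodes removed: 1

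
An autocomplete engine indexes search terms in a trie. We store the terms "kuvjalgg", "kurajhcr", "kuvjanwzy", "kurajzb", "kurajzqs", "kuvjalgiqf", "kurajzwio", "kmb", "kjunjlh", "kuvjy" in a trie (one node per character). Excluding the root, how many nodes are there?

37

Count nodes per top-level branch (shared prefixes stored once):
  'k'-branch (kjunjlh, kmb, kurajhcr, kurajzb, kurajzqs, kurajzwio, kuvjalgg, kuvjalgiqf, kuvjanwzy, kuvjy): 37 nodes
Sum: 37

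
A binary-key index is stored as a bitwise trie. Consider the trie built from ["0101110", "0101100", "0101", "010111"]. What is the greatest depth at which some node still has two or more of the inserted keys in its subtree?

Equivalently: take the maximum, over all pairs, of their longest common prefix length.
e.g. "010111" and "0101110" share the prefix "010111" of length 6; no pair shares a longer one.
Longest shared-prefix length: 6

6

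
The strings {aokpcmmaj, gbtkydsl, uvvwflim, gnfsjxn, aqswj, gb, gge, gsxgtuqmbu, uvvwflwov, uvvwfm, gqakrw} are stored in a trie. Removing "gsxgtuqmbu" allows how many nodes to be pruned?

A node on "gsxgtuqmbu"'s path can go only if nothing else ends at it or branches off below it.
The suffix "sxgtuqmbu" (9 nodes) is used only by "gsxgtuqmbu"; the node for "g" still has the child "b", so pruning stops there.
Nodes removed: 9

9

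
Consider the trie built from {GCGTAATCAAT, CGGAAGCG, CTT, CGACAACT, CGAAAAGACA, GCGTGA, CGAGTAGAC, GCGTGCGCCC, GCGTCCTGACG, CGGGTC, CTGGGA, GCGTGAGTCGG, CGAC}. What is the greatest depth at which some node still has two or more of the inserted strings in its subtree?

6

The deepest shared node is where two words last agree before diverging.
"GCGTGA" and "GCGTGAGTCGG" agree on "GCGTGA" (6 characters) before diverging; nothing deeper is shared.
Longest shared-prefix length: 6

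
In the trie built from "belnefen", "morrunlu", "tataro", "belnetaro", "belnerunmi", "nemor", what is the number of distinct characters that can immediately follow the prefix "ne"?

Walk "ne" from the root, arriving at one node.
Characters that immediately follow "ne" among the stored strings: {m}.
That node has 1 child edge.

1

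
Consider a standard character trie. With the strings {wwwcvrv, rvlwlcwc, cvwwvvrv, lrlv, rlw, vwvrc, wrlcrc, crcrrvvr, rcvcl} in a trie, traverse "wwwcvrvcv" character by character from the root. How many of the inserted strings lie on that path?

1

Check each prefix of "wwwcvrvcv" against the stored set — each match is an end-marker on the path.
Prefixes of the query that are stored words: "wwwcvrv"
Count: 1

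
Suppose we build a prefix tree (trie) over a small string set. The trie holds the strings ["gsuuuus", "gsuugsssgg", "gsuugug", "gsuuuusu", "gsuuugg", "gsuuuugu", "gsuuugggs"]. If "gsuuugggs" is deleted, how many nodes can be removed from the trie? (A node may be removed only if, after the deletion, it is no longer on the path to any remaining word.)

2

Walk "gsuuugggs" from the leaf back toward the root, removing each node that no remaining word uses.
The suffix "gs" (2 nodes) is used only by "gsuuugggs"; "gsuuugg" is itself a stored word, so pruning stops there.
Nodes removed: 2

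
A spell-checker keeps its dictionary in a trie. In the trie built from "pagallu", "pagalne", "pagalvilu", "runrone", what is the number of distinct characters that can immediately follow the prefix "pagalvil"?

The children of the "pagalvil" node are the distinct next characters among strings starting with "pagalvil".
Characters that immediately follow "pagalvil" among the stored strings: {u}.
That node has 1 child edge.

1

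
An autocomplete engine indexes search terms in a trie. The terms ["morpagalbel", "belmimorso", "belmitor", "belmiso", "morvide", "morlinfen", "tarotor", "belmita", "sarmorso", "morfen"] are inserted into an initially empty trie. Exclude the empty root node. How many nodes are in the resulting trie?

55

Insert word by word; a character creates a node only if that edge doesn't already exist:
  "morpagalbel" → 11 new (m, o, r, p, a, g, a, l, b, e, l)
  "belmimorso" → 10 new (b, e, l, m, i, m, o, r, s, o)
  "belmitor" → prefix "belmi" already present; 3 new (t, o, r)
  "belmiso" → prefix "belmi" already present; 2 new (s, o)
  "morvide" → prefix "mor" already present; 4 new (v, i, d, e)
  "morlinfen" → prefix "mor" already present; 6 new (l, i, n, f, e, n)
  "tarotor" → 7 new (t, a, r, o, t, o, r)
  "belmita" → prefix "belmit" already present; 1 new (a)
  "sarmorso" → 8 new (s, a, r, m, o, r, s, o)
  "morfen" → prefix "mor" already present; 3 new (f, e, n)
Total nodes = 11 + 10 + 3 + 2 + 4 + 6 + 7 + 1 + 8 + 3 = 55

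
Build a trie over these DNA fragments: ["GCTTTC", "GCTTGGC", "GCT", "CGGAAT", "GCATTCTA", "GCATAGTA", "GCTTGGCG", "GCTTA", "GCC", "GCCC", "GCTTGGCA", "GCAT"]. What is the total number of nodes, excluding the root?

30

Insert word by word; a character creates a node only if that edge doesn't already exist:
  "GCTTTC" → 6 new (G, C, T, T, T, C)
  "GCTTGGC" → prefix "GCTT" already present; 3 new (G, G, C)
  "GCT" → prefix "GCT" already present; 0 new (none)
  "CGGAAT" → 6 new (C, G, G, A, A, T)
  "GCATTCTA" → prefix "GC" already present; 6 new (A, T, T, C, T, A)
  "GCATAGTA" → prefix "GCAT" already present; 4 new (A, G, T, A)
  "GCTTGGCG" → prefix "GCTTGGC" already present; 1 new (G)
  "GCTTA" → prefix "GCTT" already present; 1 new (A)
  "GCC" → prefix "GC" already present; 1 new (C)
  "GCCC" → prefix "GCC" already present; 1 new (C)
  "GCTTGGCA" → prefix "GCTTGGC" already present; 1 new (A)
  "GCAT" → prefix "GCAT" already present; 0 new (none)
Total nodes = 6 + 3 + 0 + 6 + 6 + 4 + 1 + 1 + 1 + 1 + 1 + 0 = 30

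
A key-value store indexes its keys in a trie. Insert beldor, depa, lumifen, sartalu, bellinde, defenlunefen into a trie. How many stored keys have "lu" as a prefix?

Filter for entries beginning with "lu":
Matches: "lumifen"
Count: 1

1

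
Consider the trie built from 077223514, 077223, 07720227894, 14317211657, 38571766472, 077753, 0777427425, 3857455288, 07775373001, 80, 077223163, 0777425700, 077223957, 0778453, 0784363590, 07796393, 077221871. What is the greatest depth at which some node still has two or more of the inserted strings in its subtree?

The deepest shared node is where two words last agree before diverging.
"077223" and "077223163" agree on "077223" (6 characters) before diverging; nothing deeper is shared.
Longest shared-prefix length: 6

6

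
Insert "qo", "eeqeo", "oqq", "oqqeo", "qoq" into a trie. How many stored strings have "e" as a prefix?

1

Filter for entries beginning with "e":
Matches: "eeqeo"
Count: 1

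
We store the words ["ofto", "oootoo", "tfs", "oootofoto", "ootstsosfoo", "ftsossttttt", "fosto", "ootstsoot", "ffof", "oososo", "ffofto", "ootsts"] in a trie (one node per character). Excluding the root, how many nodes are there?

For each word, the new-node count is its length minus the longest prefix already in the trie:
  "ofto" → 4 new (o, f, t, o)
  "oootoo" → prefix "o" already present; 5 new (o, o, t, o, o)
  "tfs" → 3 new (t, f, s)
  "oootofoto" → prefix "oooto" already present; 4 new (f, o, t, o)
  "ootstsosfoo" → prefix "oo" already present; 9 new (t, s, t, s, o, s, f, o, o)
  "ftsossttttt" → 11 new (f, t, s, o, s, s, t, t, t, t, t)
  "fosto" → prefix "f" already present; 4 new (o, s, t, o)
  "ootstsoot" → prefix "ootstso" already present; 2 new (o, t)
  "ffof" → prefix "f" already present; 3 new (f, o, f)
  "oososo" → prefix "oo" already present; 4 new (s, o, s, o)
  "ffofto" → prefix "ffof" already present; 2 new (t, o)
  "ootsts" → prefix "ootsts" already present; 0 new (none)
Total nodes = 4 + 5 + 3 + 4 + 9 + 11 + 4 + 2 + 3 + 4 + 2 + 0 = 51

51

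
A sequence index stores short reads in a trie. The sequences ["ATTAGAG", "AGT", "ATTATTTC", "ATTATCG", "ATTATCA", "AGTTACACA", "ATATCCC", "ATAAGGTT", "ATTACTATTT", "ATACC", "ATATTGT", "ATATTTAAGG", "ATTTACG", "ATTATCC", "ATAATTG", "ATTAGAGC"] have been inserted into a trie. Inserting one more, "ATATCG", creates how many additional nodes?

Walking "ATATCG" from the root, the first 5 characters ("ATATC") follow existing edges; "G" is the first miss.
Each of the 1 remaining characters creates one node.

1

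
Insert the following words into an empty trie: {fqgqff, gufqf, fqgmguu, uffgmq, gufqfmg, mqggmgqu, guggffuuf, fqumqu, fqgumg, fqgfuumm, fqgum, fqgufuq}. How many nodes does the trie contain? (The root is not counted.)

53

For each word, the new-node count is its length minus the longest prefix already in the trie:
  "fqgqff" → 6 new (f, q, g, q, f, f)
  "gufqf" → 5 new (g, u, f, q, f)
  "fqgmguu" → prefix "fqg" already present; 4 new (m, g, u, u)
  "uffgmq" → 6 new (u, f, f, g, m, q)
  "gufqfmg" → prefix "gufqf" already present; 2 new (m, g)
  "mqggmgqu" → 8 new (m, q, g, g, m, g, q, u)
  "guggffuuf" → prefix "gu" already present; 7 new (g, g, f, f, u, u, f)
  "fqumqu" → prefix "fq" already present; 4 new (u, m, q, u)
  "fqgumg" → prefix "fqg" already present; 3 new (u, m, g)
  "fqgfuumm" → prefix "fqg" already present; 5 new (f, u, u, m, m)
  "fqgum" → prefix "fqgum" already present; 0 new (none)
  "fqgufuq" → prefix "fqgu" already present; 3 new (f, u, q)
Total nodes = 6 + 5 + 4 + 6 + 2 + 8 + 7 + 4 + 3 + 5 + 0 + 3 = 53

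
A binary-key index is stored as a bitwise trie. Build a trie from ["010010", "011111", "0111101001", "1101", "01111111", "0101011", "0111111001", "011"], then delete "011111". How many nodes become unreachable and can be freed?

0

A node on "011111"'s path can go only if nothing else ends at it or branches off below it.
Every node on "011111" is still needed (e.g. by "01111111"), so nothing is freed.
Nodes removed: 0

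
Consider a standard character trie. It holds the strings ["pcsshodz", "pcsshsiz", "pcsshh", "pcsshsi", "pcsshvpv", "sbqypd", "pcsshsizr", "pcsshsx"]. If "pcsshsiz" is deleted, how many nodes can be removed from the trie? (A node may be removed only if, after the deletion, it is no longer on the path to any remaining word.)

0

Walk "pcsshsiz" from the leaf back toward the root, removing each node that no remaining word uses.
Every node on "pcsshsiz" is still needed (e.g. by "pcsshsizr"), so nothing is freed.
Nodes removed: 0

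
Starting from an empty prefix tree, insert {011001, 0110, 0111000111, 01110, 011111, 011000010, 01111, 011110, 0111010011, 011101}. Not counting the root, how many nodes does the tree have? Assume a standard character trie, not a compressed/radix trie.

Count nodes per top-level branch (shared prefixes stored once):
  '0'-branch (0110, 011000010, 011001, 01110, 0111000111, 011101, 0111010011, 01111, 011110, 011111): 25 nodes
Sum: 25

25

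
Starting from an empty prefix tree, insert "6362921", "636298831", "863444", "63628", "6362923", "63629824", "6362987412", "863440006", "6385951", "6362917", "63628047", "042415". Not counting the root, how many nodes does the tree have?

Count nodes per top-level branch (shared prefixes stored once):
  '0'-branch (042415): 6 nodes
  '6'-branch (63628, 63628047, 6362917, 6362921, 6362923, 63629824, 6362987412, 636298831, 6385951): 29 nodes
  '8'-branch (863440006, 863444): 10 nodes
Sum: 45

45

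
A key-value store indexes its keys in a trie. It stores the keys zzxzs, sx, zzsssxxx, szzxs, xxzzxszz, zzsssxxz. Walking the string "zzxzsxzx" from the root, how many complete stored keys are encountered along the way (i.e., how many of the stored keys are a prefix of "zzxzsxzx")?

Traverse "zzxzsxzx" character by character; count nodes along the way that are marked as word ends.
Prefixes of the query that are stored words: "zzxzs"
Count: 1

1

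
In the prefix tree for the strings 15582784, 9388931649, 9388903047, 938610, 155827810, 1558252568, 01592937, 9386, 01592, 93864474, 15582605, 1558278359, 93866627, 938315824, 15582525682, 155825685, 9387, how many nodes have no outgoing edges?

Leaves are exactly the stored words that no other stored word extends.
Those words: "01592937", "15582525682", "155825685", "15582605", "155827810", "1558278359", "15582784", "938315824", "938610", "93864474", "93866627", "9387", "9388903047", "9388931649"
Leaf count: 14

14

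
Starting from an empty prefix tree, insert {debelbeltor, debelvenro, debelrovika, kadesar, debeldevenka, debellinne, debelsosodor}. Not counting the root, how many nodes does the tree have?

Insert word by word; a character creates a node only if that edge doesn't already exist:
  "debelbeltor" → 11 new (d, e, b, e, l, b, e, l, t, o, r)
  "debelvenro" → prefix "debel" already present; 5 new (v, e, n, r, o)
  "debelrovika" → prefix "debel" already present; 6 new (r, o, v, i, k, a)
  "kadesar" → 7 new (k, a, d, e, s, a, r)
  "debeldevenka" → prefix "debel" already present; 7 new (d, e, v, e, n, k, a)
  "debellinne" → prefix "debel" already present; 5 new (l, i, n, n, e)
  "debelsosodor" → prefix "debel" already present; 7 new (s, o, s, o, d, o, r)
Total nodes = 11 + 5 + 6 + 7 + 7 + 5 + 7 = 48

48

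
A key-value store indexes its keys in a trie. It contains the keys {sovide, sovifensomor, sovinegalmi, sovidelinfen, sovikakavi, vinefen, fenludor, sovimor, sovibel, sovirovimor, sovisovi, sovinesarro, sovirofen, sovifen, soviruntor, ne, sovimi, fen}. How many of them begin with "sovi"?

Walk to "sovi"; the words in its subtree are exactly those with that prefix.
Matches: "sovibel", "sovide", "sovidelinfen", "sovifen", "sovifensomor", "sovikakavi", "sovimi", "sovimor", "sovinegalmi", "sovinesarro", "sovirofen", "sovirovimor", "soviruntor", "sovisovi"
Count: 14

14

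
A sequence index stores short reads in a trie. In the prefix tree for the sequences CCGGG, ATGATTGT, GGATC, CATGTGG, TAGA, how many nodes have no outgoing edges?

Leaves are exactly the stored words that no other stored word extends.
Those words: "ATGATTGT", "CATGTGG", "CCGGG", "GGATC", "TAGA"
Leaf count: 5

5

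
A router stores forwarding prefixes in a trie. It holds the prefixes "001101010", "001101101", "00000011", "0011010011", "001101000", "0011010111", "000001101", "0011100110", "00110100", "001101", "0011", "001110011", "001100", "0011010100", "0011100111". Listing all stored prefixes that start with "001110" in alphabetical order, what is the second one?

0011100110

Filter for "001110…" and sort: "001110011", "0011100110", "0011100111"
The 2nd is 0011100110.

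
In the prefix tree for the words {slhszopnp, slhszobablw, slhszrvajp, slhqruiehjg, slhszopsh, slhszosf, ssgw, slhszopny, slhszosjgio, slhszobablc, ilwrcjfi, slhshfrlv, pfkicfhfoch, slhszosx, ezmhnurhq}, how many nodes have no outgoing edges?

Leaves are exactly the stored words that no other stored word extends.
Those words: "ezmhnurhq", "ilwrcjfi", "pfkicfhfoch", "slhqruiehjg", "slhshfrlv", "slhszobablc", "slhszobablw", "slhszopnp", "slhszopny", "slhszopsh", "slhszosf", "slhszosjgio", "slhszosx", "slhszrvajp", "ssgw"
Leaf count: 15

15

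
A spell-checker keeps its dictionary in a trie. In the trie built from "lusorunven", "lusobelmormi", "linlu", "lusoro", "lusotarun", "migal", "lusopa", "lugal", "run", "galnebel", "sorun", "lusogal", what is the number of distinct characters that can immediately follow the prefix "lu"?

Walk "lu" from the root, arriving at one node.
Characters that immediately follow "lu" among the stored strings: {g, s}.
That node has 2 child edges.

2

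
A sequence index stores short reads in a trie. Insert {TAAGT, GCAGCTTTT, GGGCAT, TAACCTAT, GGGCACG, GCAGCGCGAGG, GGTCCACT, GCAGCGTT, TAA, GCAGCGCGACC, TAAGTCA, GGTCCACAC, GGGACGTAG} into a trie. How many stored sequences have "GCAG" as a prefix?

4

Walk to "GCAG"; the words in its subtree are exactly those with that prefix.
Words under "GCAG": GCAGCGCGACC, GCAGCGCGAGG, GCAGCGTT, GCAGCTTTT
Count: 4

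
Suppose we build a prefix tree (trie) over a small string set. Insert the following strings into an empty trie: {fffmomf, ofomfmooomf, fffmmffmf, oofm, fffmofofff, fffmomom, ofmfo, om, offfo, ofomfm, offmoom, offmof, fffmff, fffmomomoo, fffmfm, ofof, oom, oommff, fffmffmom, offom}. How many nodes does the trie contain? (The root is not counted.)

60

Count nodes per top-level branch (shared prefixes stored once):
  'f'-branch (fffmff, fffmffmom, fffmfm, fffmmffmf, fffmofofff, fffmomf, fffmomom, fffmomomoo): 27 nodes
  'o'-branch (offfo, offmof, offmoom, offom, ofmfo, ofof, ofomfm, ofomfmooomf, om, oofm, oom, oommff): 33 nodes
Sum: 60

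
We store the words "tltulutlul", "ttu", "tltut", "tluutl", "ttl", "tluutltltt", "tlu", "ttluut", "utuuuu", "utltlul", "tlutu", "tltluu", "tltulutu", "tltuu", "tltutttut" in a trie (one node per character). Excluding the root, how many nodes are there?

Trace insertions, counting only characters that open a new branch:
  "tltulutlul" → 10 new (t, l, t, u, l, u, t, l, u, l)
  "ttu" → prefix "t" already present; 2 new (t, u)
  "tltut" → prefix "tltu" already present; 1 new (t)
  "tluutl" → prefix "tl" already present; 4 new (u, u, t, l)
  "ttl" → prefix "tt" already present; 1 new (l)
  "tluutltltt" → prefix "tluutl" already present; 4 new (t, l, t, t)
  "tlu" → prefix "tlu" already present; 0 new (none)
  "ttluut" → prefix "ttl" already present; 3 new (u, u, t)
  "utuuuu" → 6 new (u, t, u, u, u, u)
  "utltlul" → prefix "ut" already present; 5 new (l, t, l, u, l)
  "tlutu" → prefix "tlu" already present; 2 new (t, u)
  "tltluu" → prefix "tlt" already present; 3 new (l, u, u)
  "tltulutu" → prefix "tltulut" already present; 1 new (u)
  "tltuu" → prefix "tltu" already present; 1 new (u)
  "tltutttut" → prefix "tltut" already present; 4 new (t, t, u, t)
Total nodes = 10 + 2 + 1 + 4 + 1 + 4 + 0 + 3 + 6 + 5 + 2 + 3 + 1 + 1 + 4 = 47

47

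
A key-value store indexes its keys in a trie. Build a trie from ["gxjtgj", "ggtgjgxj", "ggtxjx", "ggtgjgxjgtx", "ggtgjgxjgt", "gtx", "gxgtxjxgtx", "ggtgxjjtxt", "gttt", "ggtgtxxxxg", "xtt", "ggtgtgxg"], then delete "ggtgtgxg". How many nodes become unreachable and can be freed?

3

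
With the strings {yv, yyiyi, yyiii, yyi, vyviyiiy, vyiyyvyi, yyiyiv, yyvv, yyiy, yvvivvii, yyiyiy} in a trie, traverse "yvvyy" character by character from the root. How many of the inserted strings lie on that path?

1

Check each prefix of "yvvyy" against the stored set — each match is an end-marker on the path.
Prefixes of the query that are stored words: "yv"
Count: 1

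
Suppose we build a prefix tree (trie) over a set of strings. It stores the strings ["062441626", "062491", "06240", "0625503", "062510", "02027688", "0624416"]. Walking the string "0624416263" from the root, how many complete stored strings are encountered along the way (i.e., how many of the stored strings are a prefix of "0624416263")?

Traverse "0624416263" character by character; count nodes along the way that are marked as word ends.
Prefixes of the query that are stored words: "0624416", "062441626"
Count: 2

2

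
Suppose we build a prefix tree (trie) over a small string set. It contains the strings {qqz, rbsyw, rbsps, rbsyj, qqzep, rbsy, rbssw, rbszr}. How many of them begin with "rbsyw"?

1

Walk to "rbsyw"; the words in its subtree are exactly those with that prefix.
Matches: "rbsyw"
Count: 1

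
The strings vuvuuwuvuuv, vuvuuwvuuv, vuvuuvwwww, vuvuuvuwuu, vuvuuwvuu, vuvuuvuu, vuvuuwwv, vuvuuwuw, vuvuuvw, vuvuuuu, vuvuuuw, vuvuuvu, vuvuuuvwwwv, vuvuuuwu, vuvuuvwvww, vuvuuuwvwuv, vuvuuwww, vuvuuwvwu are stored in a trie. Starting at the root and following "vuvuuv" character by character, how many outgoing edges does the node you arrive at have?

2

The children of the "vuvuuv" node are the distinct next characters among strings starting with "vuvuuv".
Distinct next characters after "vuvuuv": u, w.
That node has 2 child edges.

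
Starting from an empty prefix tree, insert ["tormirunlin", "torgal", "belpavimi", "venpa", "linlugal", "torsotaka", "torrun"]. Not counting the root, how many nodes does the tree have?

Insert word by word; a character creates a node only if that edge doesn't already exist:
  "tormirunlin" → 11 new (t, o, r, m, i, r, u, n, l, i, n)
  "torgal" → prefix "tor" already present; 3 new (g, a, l)
  "belpavimi" → 9 new (b, e, l, p, a, v, i, m, i)
  "venpa" → 5 new (v, e, n, p, a)
  "linlugal" → 8 new (l, i, n, l, u, g, a, l)
  "torsotaka" → prefix "tor" already present; 6 new (s, o, t, a, k, a)
  "torrun" → prefix "tor" already present; 3 new (r, u, n)
Total nodes = 11 + 3 + 9 + 5 + 8 + 6 + 3 = 45

45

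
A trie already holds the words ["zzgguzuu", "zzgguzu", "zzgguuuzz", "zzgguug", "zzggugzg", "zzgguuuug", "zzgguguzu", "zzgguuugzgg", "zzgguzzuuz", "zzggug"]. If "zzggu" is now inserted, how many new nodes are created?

0

"zzggu" is already a full path in the trie; only an end-marker is added.
No new nodes are needed: 0.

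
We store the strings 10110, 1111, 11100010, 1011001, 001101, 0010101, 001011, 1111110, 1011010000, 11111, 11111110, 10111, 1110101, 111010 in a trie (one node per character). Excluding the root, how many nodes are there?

40

Trie structure (* marks end of a word):
(root)
├─ 0
│  └─ 0
│     └─ 1
│        ├─ 0
│        │  └─ 1
│        │     ├─ 0
│        │     │  └─ 1 *
│        │     └─ 1 *
│        └─ 1
│           └─ 0
│              └─ 1 *
└─ 1
   ├─ 0
   │  └─ 1
   │     └─ 1
   │        ├─ 0 *
   │        │  ├─ 0
   │        │  │  └─ 1 *
   │        │  └─ 1
   │        │     └─ 0
   │        │        └─ 0
   │        │           └─ 0
   │        │              └─ 0 *
   │        └─ 1 *
   └─ 1
      └─ 1
         ├─ 0
         │  ├─ 0
         │  │  └─ 0
         │  │     └─ 1
         │  │        └─ 0 *
         │  └─ 1
         │     └─ 0 *
         │        └─ 1 *
         └─ 1 *
            └─ 1 *
               └─ 1
                  ├─ 0 *
                  └─ 1
                     └─ 0 *
Counting every labelled node above: 40.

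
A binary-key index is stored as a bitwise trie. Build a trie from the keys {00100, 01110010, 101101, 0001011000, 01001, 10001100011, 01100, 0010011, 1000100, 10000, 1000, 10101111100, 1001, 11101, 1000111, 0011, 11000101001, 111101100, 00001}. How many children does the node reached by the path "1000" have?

Walk "1000" from the root, arriving at one node.
Distinct next characters after "1000": 0, 1.
That node has 2 child edges.

2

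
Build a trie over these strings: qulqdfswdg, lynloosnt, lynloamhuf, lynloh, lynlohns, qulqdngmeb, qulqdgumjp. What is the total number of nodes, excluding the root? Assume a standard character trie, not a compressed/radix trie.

37

Trie structure (* marks end of a word):
(root)
├─ l
│  └─ y
│     └─ n
│        └─ l
│           └─ o
│              ├─ a
│              │  └─ m
│              │     └─ h
│              │        └─ u
│              │           └─ f *
│              ├─ h *
│              │  └─ n
│              │     └─ s *
│              └─ o
│                 └─ s
│                    └─ n
│                       └─ t *
└─ q
   └─ u
      └─ l
         └─ q
            └─ d
               ├─ f
               │  └─ s
               │     └─ w
               │        └─ d
               │           └─ g *
               ├─ g
               │  └─ u
               │     └─ m
               │        └─ j
               │           └─ p *
               └─ n
                  └─ g
                     └─ m
                        └─ e
                           └─ b *
Counting every labelled node above: 37.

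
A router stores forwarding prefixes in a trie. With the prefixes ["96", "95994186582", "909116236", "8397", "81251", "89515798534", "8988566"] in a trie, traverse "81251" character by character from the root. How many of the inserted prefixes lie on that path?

Traverse "81251" character by character; count nodes along the way that are marked as word ends.
Prefixes of the query that are stored words: "81251"
Count: 1

1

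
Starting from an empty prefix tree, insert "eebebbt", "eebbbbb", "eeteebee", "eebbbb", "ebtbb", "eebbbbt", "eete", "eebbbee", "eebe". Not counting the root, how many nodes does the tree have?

Insert word by word; a character creates a node only if that edge doesn't already exist:
  "eebebbt" → 7 new (e, e, b, e, b, b, t)
  "eebbbbb" → prefix "eeb" already present; 4 new (b, b, b, b)
  "eeteebee" → prefix "ee" already present; 6 new (t, e, e, b, e, e)
  "eebbbb" → prefix "eebbbb" already present; 0 new (none)
  "ebtbb" → prefix "e" already present; 4 new (b, t, b, b)
  "eebbbbt" → prefix "eebbbb" already present; 1 new (t)
  "eete" → prefix "eete" already present; 0 new (none)
  "eebbbee" → prefix "eebbb" already present; 2 new (e, e)
  "eebe" → prefix "eebe" already present; 0 new (none)
Total nodes = 7 + 4 + 6 + 0 + 4 + 1 + 0 + 2 + 0 = 24

24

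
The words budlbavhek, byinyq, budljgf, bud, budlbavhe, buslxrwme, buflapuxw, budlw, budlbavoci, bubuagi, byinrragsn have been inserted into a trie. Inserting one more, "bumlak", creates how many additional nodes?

4

"bu" is already a path in the trie; the remaining "mlak" must be added.
Each of the 4 remaining characters creates one node.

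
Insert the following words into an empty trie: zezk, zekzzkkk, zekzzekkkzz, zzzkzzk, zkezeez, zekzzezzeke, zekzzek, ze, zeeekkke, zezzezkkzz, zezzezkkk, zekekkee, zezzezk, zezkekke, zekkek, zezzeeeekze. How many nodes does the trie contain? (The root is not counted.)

65

Count nodes per top-level branch (shared prefixes stored once):
  'z'-branch (ze, zeeekkke, zekekkee, zekkek, zekzzek, zekzzekkkzz, zekzzezzeke, zekzzkkk, zezk, zezkekke, zezzeeeekze, zezzezk, zezzezkkk, zezzezkkzz, zkezeez, zzzkzzk): 65 nodes
Sum: 65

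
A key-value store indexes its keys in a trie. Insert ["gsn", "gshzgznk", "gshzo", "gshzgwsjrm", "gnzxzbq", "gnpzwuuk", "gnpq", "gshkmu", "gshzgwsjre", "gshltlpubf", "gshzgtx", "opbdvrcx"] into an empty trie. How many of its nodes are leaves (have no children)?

Leaves are exactly the stored words that no other stored word extends.
Those words: "gnpq", "gnpzwuuk", "gnzxzbq", "gshkmu", "gshltlpubf", "gshzgtx", "gshzgwsjre", "gshzgwsjrm", "gshzgznk", "gshzo", "gsn", "opbdvrcx"
Leaf count: 12

12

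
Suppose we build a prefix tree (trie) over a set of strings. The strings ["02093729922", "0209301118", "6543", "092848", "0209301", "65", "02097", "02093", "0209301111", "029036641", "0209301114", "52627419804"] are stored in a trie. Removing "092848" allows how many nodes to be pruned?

5

Walk "092848" from the leaf back toward the root, removing each node that no remaining word uses.
The suffix "92848" (5 nodes) is used only by "092848"; the node for "0" still has the child "2", so pruning stops there.
Nodes removed: 5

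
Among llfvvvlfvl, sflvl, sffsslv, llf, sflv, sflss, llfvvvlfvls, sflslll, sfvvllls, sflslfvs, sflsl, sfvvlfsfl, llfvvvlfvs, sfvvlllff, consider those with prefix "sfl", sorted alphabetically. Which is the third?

sflslll

DFS of the "sfl" subtree visits, in order: "sflsl", "sflslfvs", "sflslll", "sflss", "sflv", "sflvl"
The 3rd is sflslll.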